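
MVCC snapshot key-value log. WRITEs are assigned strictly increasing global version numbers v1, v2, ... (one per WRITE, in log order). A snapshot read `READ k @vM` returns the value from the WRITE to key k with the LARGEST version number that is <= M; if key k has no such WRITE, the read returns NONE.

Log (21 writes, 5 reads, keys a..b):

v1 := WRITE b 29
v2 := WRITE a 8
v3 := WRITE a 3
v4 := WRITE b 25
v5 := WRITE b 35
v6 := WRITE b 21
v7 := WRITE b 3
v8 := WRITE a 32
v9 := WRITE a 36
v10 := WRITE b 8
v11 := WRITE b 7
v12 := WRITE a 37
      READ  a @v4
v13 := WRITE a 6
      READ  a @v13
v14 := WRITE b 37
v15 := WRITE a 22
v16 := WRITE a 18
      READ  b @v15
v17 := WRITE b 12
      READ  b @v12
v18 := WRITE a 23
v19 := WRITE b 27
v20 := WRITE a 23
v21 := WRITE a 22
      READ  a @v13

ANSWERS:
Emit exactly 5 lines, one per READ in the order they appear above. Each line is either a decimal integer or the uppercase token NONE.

v1: WRITE b=29  (b history now [(1, 29)])
v2: WRITE a=8  (a history now [(2, 8)])
v3: WRITE a=3  (a history now [(2, 8), (3, 3)])
v4: WRITE b=25  (b history now [(1, 29), (4, 25)])
v5: WRITE b=35  (b history now [(1, 29), (4, 25), (5, 35)])
v6: WRITE b=21  (b history now [(1, 29), (4, 25), (5, 35), (6, 21)])
v7: WRITE b=3  (b history now [(1, 29), (4, 25), (5, 35), (6, 21), (7, 3)])
v8: WRITE a=32  (a history now [(2, 8), (3, 3), (8, 32)])
v9: WRITE a=36  (a history now [(2, 8), (3, 3), (8, 32), (9, 36)])
v10: WRITE b=8  (b history now [(1, 29), (4, 25), (5, 35), (6, 21), (7, 3), (10, 8)])
v11: WRITE b=7  (b history now [(1, 29), (4, 25), (5, 35), (6, 21), (7, 3), (10, 8), (11, 7)])
v12: WRITE a=37  (a history now [(2, 8), (3, 3), (8, 32), (9, 36), (12, 37)])
READ a @v4: history=[(2, 8), (3, 3), (8, 32), (9, 36), (12, 37)] -> pick v3 -> 3
v13: WRITE a=6  (a history now [(2, 8), (3, 3), (8, 32), (9, 36), (12, 37), (13, 6)])
READ a @v13: history=[(2, 8), (3, 3), (8, 32), (9, 36), (12, 37), (13, 6)] -> pick v13 -> 6
v14: WRITE b=37  (b history now [(1, 29), (4, 25), (5, 35), (6, 21), (7, 3), (10, 8), (11, 7), (14, 37)])
v15: WRITE a=22  (a history now [(2, 8), (3, 3), (8, 32), (9, 36), (12, 37), (13, 6), (15, 22)])
v16: WRITE a=18  (a history now [(2, 8), (3, 3), (8, 32), (9, 36), (12, 37), (13, 6), (15, 22), (16, 18)])
READ b @v15: history=[(1, 29), (4, 25), (5, 35), (6, 21), (7, 3), (10, 8), (11, 7), (14, 37)] -> pick v14 -> 37
v17: WRITE b=12  (b history now [(1, 29), (4, 25), (5, 35), (6, 21), (7, 3), (10, 8), (11, 7), (14, 37), (17, 12)])
READ b @v12: history=[(1, 29), (4, 25), (5, 35), (6, 21), (7, 3), (10, 8), (11, 7), (14, 37), (17, 12)] -> pick v11 -> 7
v18: WRITE a=23  (a history now [(2, 8), (3, 3), (8, 32), (9, 36), (12, 37), (13, 6), (15, 22), (16, 18), (18, 23)])
v19: WRITE b=27  (b history now [(1, 29), (4, 25), (5, 35), (6, 21), (7, 3), (10, 8), (11, 7), (14, 37), (17, 12), (19, 27)])
v20: WRITE a=23  (a history now [(2, 8), (3, 3), (8, 32), (9, 36), (12, 37), (13, 6), (15, 22), (16, 18), (18, 23), (20, 23)])
v21: WRITE a=22  (a history now [(2, 8), (3, 3), (8, 32), (9, 36), (12, 37), (13, 6), (15, 22), (16, 18), (18, 23), (20, 23), (21, 22)])
READ a @v13: history=[(2, 8), (3, 3), (8, 32), (9, 36), (12, 37), (13, 6), (15, 22), (16, 18), (18, 23), (20, 23), (21, 22)] -> pick v13 -> 6

Answer: 3
6
37
7
6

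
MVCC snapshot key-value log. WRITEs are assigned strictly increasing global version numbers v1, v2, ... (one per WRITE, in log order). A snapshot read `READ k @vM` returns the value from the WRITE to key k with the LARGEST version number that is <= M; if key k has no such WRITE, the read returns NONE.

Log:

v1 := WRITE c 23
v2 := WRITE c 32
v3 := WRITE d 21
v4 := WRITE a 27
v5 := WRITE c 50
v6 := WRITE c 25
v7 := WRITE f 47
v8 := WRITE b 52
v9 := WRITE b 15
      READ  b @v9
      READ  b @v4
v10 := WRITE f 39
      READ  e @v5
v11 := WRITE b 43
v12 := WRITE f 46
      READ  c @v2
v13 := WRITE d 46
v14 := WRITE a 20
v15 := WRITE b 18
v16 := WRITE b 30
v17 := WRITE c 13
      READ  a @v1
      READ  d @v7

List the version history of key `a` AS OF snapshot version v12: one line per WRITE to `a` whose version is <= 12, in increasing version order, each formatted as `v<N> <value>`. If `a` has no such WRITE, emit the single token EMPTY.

Answer: v4 27

Derivation:
Scan writes for key=a with version <= 12:
  v1 WRITE c 23 -> skip
  v2 WRITE c 32 -> skip
  v3 WRITE d 21 -> skip
  v4 WRITE a 27 -> keep
  v5 WRITE c 50 -> skip
  v6 WRITE c 25 -> skip
  v7 WRITE f 47 -> skip
  v8 WRITE b 52 -> skip
  v9 WRITE b 15 -> skip
  v10 WRITE f 39 -> skip
  v11 WRITE b 43 -> skip
  v12 WRITE f 46 -> skip
  v13 WRITE d 46 -> skip
  v14 WRITE a 20 -> drop (> snap)
  v15 WRITE b 18 -> skip
  v16 WRITE b 30 -> skip
  v17 WRITE c 13 -> skip
Collected: [(4, 27)]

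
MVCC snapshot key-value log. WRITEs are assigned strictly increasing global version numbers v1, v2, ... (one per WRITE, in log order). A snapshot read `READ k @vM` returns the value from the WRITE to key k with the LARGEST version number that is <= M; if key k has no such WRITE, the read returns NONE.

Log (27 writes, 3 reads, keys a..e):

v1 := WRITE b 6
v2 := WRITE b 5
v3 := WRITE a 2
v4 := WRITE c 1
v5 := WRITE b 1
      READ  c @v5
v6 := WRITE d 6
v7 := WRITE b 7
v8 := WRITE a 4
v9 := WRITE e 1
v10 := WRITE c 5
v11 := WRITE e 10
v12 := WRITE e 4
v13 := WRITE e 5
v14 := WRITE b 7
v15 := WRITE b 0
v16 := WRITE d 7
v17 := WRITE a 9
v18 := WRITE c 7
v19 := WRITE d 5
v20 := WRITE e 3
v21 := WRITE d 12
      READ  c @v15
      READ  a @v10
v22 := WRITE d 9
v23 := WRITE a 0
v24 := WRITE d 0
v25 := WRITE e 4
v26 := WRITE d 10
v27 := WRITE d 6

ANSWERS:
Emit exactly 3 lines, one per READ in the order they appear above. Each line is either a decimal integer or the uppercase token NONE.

Answer: 1
5
4

Derivation:
v1: WRITE b=6  (b history now [(1, 6)])
v2: WRITE b=5  (b history now [(1, 6), (2, 5)])
v3: WRITE a=2  (a history now [(3, 2)])
v4: WRITE c=1  (c history now [(4, 1)])
v5: WRITE b=1  (b history now [(1, 6), (2, 5), (5, 1)])
READ c @v5: history=[(4, 1)] -> pick v4 -> 1
v6: WRITE d=6  (d history now [(6, 6)])
v7: WRITE b=7  (b history now [(1, 6), (2, 5), (5, 1), (7, 7)])
v8: WRITE a=4  (a history now [(3, 2), (8, 4)])
v9: WRITE e=1  (e history now [(9, 1)])
v10: WRITE c=5  (c history now [(4, 1), (10, 5)])
v11: WRITE e=10  (e history now [(9, 1), (11, 10)])
v12: WRITE e=4  (e history now [(9, 1), (11, 10), (12, 4)])
v13: WRITE e=5  (e history now [(9, 1), (11, 10), (12, 4), (13, 5)])
v14: WRITE b=7  (b history now [(1, 6), (2, 5), (5, 1), (7, 7), (14, 7)])
v15: WRITE b=0  (b history now [(1, 6), (2, 5), (5, 1), (7, 7), (14, 7), (15, 0)])
v16: WRITE d=7  (d history now [(6, 6), (16, 7)])
v17: WRITE a=9  (a history now [(3, 2), (8, 4), (17, 9)])
v18: WRITE c=7  (c history now [(4, 1), (10, 5), (18, 7)])
v19: WRITE d=5  (d history now [(6, 6), (16, 7), (19, 5)])
v20: WRITE e=3  (e history now [(9, 1), (11, 10), (12, 4), (13, 5), (20, 3)])
v21: WRITE d=12  (d history now [(6, 6), (16, 7), (19, 5), (21, 12)])
READ c @v15: history=[(4, 1), (10, 5), (18, 7)] -> pick v10 -> 5
READ a @v10: history=[(3, 2), (8, 4), (17, 9)] -> pick v8 -> 4
v22: WRITE d=9  (d history now [(6, 6), (16, 7), (19, 5), (21, 12), (22, 9)])
v23: WRITE a=0  (a history now [(3, 2), (8, 4), (17, 9), (23, 0)])
v24: WRITE d=0  (d history now [(6, 6), (16, 7), (19, 5), (21, 12), (22, 9), (24, 0)])
v25: WRITE e=4  (e history now [(9, 1), (11, 10), (12, 4), (13, 5), (20, 3), (25, 4)])
v26: WRITE d=10  (d history now [(6, 6), (16, 7), (19, 5), (21, 12), (22, 9), (24, 0), (26, 10)])
v27: WRITE d=6  (d history now [(6, 6), (16, 7), (19, 5), (21, 12), (22, 9), (24, 0), (26, 10), (27, 6)])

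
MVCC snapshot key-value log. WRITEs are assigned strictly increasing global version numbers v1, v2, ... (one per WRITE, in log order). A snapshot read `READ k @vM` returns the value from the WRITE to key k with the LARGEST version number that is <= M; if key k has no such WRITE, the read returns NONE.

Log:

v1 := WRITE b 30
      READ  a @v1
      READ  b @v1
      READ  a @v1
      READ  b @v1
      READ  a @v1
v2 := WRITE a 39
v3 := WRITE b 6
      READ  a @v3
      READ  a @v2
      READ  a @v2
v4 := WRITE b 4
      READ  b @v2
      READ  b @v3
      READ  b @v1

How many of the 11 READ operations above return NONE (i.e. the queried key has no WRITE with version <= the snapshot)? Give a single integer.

Answer: 3

Derivation:
v1: WRITE b=30  (b history now [(1, 30)])
READ a @v1: history=[] -> no version <= 1 -> NONE
READ b @v1: history=[(1, 30)] -> pick v1 -> 30
READ a @v1: history=[] -> no version <= 1 -> NONE
READ b @v1: history=[(1, 30)] -> pick v1 -> 30
READ a @v1: history=[] -> no version <= 1 -> NONE
v2: WRITE a=39  (a history now [(2, 39)])
v3: WRITE b=6  (b history now [(1, 30), (3, 6)])
READ a @v3: history=[(2, 39)] -> pick v2 -> 39
READ a @v2: history=[(2, 39)] -> pick v2 -> 39
READ a @v2: history=[(2, 39)] -> pick v2 -> 39
v4: WRITE b=4  (b history now [(1, 30), (3, 6), (4, 4)])
READ b @v2: history=[(1, 30), (3, 6), (4, 4)] -> pick v1 -> 30
READ b @v3: history=[(1, 30), (3, 6), (4, 4)] -> pick v3 -> 6
READ b @v1: history=[(1, 30), (3, 6), (4, 4)] -> pick v1 -> 30
Read results in order: ['NONE', '30', 'NONE', '30', 'NONE', '39', '39', '39', '30', '6', '30']
NONE count = 3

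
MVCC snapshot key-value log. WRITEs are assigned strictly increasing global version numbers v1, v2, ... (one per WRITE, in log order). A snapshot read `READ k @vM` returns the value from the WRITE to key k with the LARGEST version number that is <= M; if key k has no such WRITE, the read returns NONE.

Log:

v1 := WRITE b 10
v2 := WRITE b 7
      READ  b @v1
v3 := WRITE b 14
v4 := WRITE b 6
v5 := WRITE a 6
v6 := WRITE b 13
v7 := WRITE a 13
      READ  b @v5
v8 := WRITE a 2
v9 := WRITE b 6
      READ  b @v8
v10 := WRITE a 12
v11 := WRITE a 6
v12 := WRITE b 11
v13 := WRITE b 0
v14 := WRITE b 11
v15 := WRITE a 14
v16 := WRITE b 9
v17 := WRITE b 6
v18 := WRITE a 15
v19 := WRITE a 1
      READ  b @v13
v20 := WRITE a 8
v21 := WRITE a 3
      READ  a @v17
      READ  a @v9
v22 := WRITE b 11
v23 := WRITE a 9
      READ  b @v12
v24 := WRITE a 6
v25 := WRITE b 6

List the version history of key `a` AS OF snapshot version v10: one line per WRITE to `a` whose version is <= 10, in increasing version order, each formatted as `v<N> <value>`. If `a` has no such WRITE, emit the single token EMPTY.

Scan writes for key=a with version <= 10:
  v1 WRITE b 10 -> skip
  v2 WRITE b 7 -> skip
  v3 WRITE b 14 -> skip
  v4 WRITE b 6 -> skip
  v5 WRITE a 6 -> keep
  v6 WRITE b 13 -> skip
  v7 WRITE a 13 -> keep
  v8 WRITE a 2 -> keep
  v9 WRITE b 6 -> skip
  v10 WRITE a 12 -> keep
  v11 WRITE a 6 -> drop (> snap)
  v12 WRITE b 11 -> skip
  v13 WRITE b 0 -> skip
  v14 WRITE b 11 -> skip
  v15 WRITE a 14 -> drop (> snap)
  v16 WRITE b 9 -> skip
  v17 WRITE b 6 -> skip
  v18 WRITE a 15 -> drop (> snap)
  v19 WRITE a 1 -> drop (> snap)
  v20 WRITE a 8 -> drop (> snap)
  v21 WRITE a 3 -> drop (> snap)
  v22 WRITE b 11 -> skip
  v23 WRITE a 9 -> drop (> snap)
  v24 WRITE a 6 -> drop (> snap)
  v25 WRITE b 6 -> skip
Collected: [(5, 6), (7, 13), (8, 2), (10, 12)]

Answer: v5 6
v7 13
v8 2
v10 12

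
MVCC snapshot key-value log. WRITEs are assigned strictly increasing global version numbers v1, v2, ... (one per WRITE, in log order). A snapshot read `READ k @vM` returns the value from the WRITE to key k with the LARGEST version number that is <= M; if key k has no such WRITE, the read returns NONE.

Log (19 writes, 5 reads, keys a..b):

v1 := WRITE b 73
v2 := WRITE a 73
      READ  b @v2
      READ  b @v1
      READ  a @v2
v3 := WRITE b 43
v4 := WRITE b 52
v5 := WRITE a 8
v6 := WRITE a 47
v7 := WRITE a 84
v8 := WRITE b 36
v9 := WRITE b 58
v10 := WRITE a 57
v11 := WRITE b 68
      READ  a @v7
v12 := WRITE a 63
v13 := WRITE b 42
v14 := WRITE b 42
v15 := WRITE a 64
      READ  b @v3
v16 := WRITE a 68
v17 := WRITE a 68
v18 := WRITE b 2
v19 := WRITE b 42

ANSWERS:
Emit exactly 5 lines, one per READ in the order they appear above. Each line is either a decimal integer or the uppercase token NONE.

Answer: 73
73
73
84
43

Derivation:
v1: WRITE b=73  (b history now [(1, 73)])
v2: WRITE a=73  (a history now [(2, 73)])
READ b @v2: history=[(1, 73)] -> pick v1 -> 73
READ b @v1: history=[(1, 73)] -> pick v1 -> 73
READ a @v2: history=[(2, 73)] -> pick v2 -> 73
v3: WRITE b=43  (b history now [(1, 73), (3, 43)])
v4: WRITE b=52  (b history now [(1, 73), (3, 43), (4, 52)])
v5: WRITE a=8  (a history now [(2, 73), (5, 8)])
v6: WRITE a=47  (a history now [(2, 73), (5, 8), (6, 47)])
v7: WRITE a=84  (a history now [(2, 73), (5, 8), (6, 47), (7, 84)])
v8: WRITE b=36  (b history now [(1, 73), (3, 43), (4, 52), (8, 36)])
v9: WRITE b=58  (b history now [(1, 73), (3, 43), (4, 52), (8, 36), (9, 58)])
v10: WRITE a=57  (a history now [(2, 73), (5, 8), (6, 47), (7, 84), (10, 57)])
v11: WRITE b=68  (b history now [(1, 73), (3, 43), (4, 52), (8, 36), (9, 58), (11, 68)])
READ a @v7: history=[(2, 73), (5, 8), (6, 47), (7, 84), (10, 57)] -> pick v7 -> 84
v12: WRITE a=63  (a history now [(2, 73), (5, 8), (6, 47), (7, 84), (10, 57), (12, 63)])
v13: WRITE b=42  (b history now [(1, 73), (3, 43), (4, 52), (8, 36), (9, 58), (11, 68), (13, 42)])
v14: WRITE b=42  (b history now [(1, 73), (3, 43), (4, 52), (8, 36), (9, 58), (11, 68), (13, 42), (14, 42)])
v15: WRITE a=64  (a history now [(2, 73), (5, 8), (6, 47), (7, 84), (10, 57), (12, 63), (15, 64)])
READ b @v3: history=[(1, 73), (3, 43), (4, 52), (8, 36), (9, 58), (11, 68), (13, 42), (14, 42)] -> pick v3 -> 43
v16: WRITE a=68  (a history now [(2, 73), (5, 8), (6, 47), (7, 84), (10, 57), (12, 63), (15, 64), (16, 68)])
v17: WRITE a=68  (a history now [(2, 73), (5, 8), (6, 47), (7, 84), (10, 57), (12, 63), (15, 64), (16, 68), (17, 68)])
v18: WRITE b=2  (b history now [(1, 73), (3, 43), (4, 52), (8, 36), (9, 58), (11, 68), (13, 42), (14, 42), (18, 2)])
v19: WRITE b=42  (b history now [(1, 73), (3, 43), (4, 52), (8, 36), (9, 58), (11, 68), (13, 42), (14, 42), (18, 2), (19, 42)])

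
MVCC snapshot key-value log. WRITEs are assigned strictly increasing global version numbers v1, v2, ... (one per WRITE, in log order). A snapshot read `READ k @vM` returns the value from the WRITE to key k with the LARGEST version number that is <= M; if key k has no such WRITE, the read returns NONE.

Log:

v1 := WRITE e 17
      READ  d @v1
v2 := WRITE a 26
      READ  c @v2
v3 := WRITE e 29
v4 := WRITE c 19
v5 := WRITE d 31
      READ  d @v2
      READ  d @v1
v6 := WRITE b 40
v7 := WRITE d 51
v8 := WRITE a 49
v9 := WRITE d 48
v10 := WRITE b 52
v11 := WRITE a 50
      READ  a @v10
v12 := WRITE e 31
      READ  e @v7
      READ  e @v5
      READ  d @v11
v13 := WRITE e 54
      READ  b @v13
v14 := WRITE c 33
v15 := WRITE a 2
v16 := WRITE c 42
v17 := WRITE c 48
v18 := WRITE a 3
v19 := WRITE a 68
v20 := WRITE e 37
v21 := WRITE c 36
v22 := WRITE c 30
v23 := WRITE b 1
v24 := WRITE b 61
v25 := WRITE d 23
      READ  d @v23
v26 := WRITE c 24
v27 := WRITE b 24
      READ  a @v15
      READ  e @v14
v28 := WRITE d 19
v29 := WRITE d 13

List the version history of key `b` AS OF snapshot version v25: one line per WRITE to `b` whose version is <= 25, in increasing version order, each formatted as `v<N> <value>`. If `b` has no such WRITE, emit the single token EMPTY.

Answer: v6 40
v10 52
v23 1
v24 61

Derivation:
Scan writes for key=b with version <= 25:
  v1 WRITE e 17 -> skip
  v2 WRITE a 26 -> skip
  v3 WRITE e 29 -> skip
  v4 WRITE c 19 -> skip
  v5 WRITE d 31 -> skip
  v6 WRITE b 40 -> keep
  v7 WRITE d 51 -> skip
  v8 WRITE a 49 -> skip
  v9 WRITE d 48 -> skip
  v10 WRITE b 52 -> keep
  v11 WRITE a 50 -> skip
  v12 WRITE e 31 -> skip
  v13 WRITE e 54 -> skip
  v14 WRITE c 33 -> skip
  v15 WRITE a 2 -> skip
  v16 WRITE c 42 -> skip
  v17 WRITE c 48 -> skip
  v18 WRITE a 3 -> skip
  v19 WRITE a 68 -> skip
  v20 WRITE e 37 -> skip
  v21 WRITE c 36 -> skip
  v22 WRITE c 30 -> skip
  v23 WRITE b 1 -> keep
  v24 WRITE b 61 -> keep
  v25 WRITE d 23 -> skip
  v26 WRITE c 24 -> skip
  v27 WRITE b 24 -> drop (> snap)
  v28 WRITE d 19 -> skip
  v29 WRITE d 13 -> skip
Collected: [(6, 40), (10, 52), (23, 1), (24, 61)]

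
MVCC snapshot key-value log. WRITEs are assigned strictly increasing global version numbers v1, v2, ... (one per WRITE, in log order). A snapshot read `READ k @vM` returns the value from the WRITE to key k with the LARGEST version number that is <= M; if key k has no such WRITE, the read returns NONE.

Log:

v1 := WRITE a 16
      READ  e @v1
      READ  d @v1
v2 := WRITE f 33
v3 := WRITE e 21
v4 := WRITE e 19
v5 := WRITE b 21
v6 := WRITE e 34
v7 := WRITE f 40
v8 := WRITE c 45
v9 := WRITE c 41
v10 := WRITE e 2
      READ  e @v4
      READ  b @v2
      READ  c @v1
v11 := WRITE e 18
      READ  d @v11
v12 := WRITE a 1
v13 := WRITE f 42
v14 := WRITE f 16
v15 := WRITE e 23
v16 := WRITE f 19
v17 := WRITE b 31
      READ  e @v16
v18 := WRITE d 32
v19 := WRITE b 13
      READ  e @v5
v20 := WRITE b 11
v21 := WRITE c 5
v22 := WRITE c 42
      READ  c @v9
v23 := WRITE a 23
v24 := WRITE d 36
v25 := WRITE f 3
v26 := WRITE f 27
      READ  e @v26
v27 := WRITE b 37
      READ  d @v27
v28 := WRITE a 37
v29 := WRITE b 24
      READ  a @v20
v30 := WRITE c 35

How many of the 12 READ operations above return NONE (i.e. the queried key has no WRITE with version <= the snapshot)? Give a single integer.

Answer: 5

Derivation:
v1: WRITE a=16  (a history now [(1, 16)])
READ e @v1: history=[] -> no version <= 1 -> NONE
READ d @v1: history=[] -> no version <= 1 -> NONE
v2: WRITE f=33  (f history now [(2, 33)])
v3: WRITE e=21  (e history now [(3, 21)])
v4: WRITE e=19  (e history now [(3, 21), (4, 19)])
v5: WRITE b=21  (b history now [(5, 21)])
v6: WRITE e=34  (e history now [(3, 21), (4, 19), (6, 34)])
v7: WRITE f=40  (f history now [(2, 33), (7, 40)])
v8: WRITE c=45  (c history now [(8, 45)])
v9: WRITE c=41  (c history now [(8, 45), (9, 41)])
v10: WRITE e=2  (e history now [(3, 21), (4, 19), (6, 34), (10, 2)])
READ e @v4: history=[(3, 21), (4, 19), (6, 34), (10, 2)] -> pick v4 -> 19
READ b @v2: history=[(5, 21)] -> no version <= 2 -> NONE
READ c @v1: history=[(8, 45), (9, 41)] -> no version <= 1 -> NONE
v11: WRITE e=18  (e history now [(3, 21), (4, 19), (6, 34), (10, 2), (11, 18)])
READ d @v11: history=[] -> no version <= 11 -> NONE
v12: WRITE a=1  (a history now [(1, 16), (12, 1)])
v13: WRITE f=42  (f history now [(2, 33), (7, 40), (13, 42)])
v14: WRITE f=16  (f history now [(2, 33), (7, 40), (13, 42), (14, 16)])
v15: WRITE e=23  (e history now [(3, 21), (4, 19), (6, 34), (10, 2), (11, 18), (15, 23)])
v16: WRITE f=19  (f history now [(2, 33), (7, 40), (13, 42), (14, 16), (16, 19)])
v17: WRITE b=31  (b history now [(5, 21), (17, 31)])
READ e @v16: history=[(3, 21), (4, 19), (6, 34), (10, 2), (11, 18), (15, 23)] -> pick v15 -> 23
v18: WRITE d=32  (d history now [(18, 32)])
v19: WRITE b=13  (b history now [(5, 21), (17, 31), (19, 13)])
READ e @v5: history=[(3, 21), (4, 19), (6, 34), (10, 2), (11, 18), (15, 23)] -> pick v4 -> 19
v20: WRITE b=11  (b history now [(5, 21), (17, 31), (19, 13), (20, 11)])
v21: WRITE c=5  (c history now [(8, 45), (9, 41), (21, 5)])
v22: WRITE c=42  (c history now [(8, 45), (9, 41), (21, 5), (22, 42)])
READ c @v9: history=[(8, 45), (9, 41), (21, 5), (22, 42)] -> pick v9 -> 41
v23: WRITE a=23  (a history now [(1, 16), (12, 1), (23, 23)])
v24: WRITE d=36  (d history now [(18, 32), (24, 36)])
v25: WRITE f=3  (f history now [(2, 33), (7, 40), (13, 42), (14, 16), (16, 19), (25, 3)])
v26: WRITE f=27  (f history now [(2, 33), (7, 40), (13, 42), (14, 16), (16, 19), (25, 3), (26, 27)])
READ e @v26: history=[(3, 21), (4, 19), (6, 34), (10, 2), (11, 18), (15, 23)] -> pick v15 -> 23
v27: WRITE b=37  (b history now [(5, 21), (17, 31), (19, 13), (20, 11), (27, 37)])
READ d @v27: history=[(18, 32), (24, 36)] -> pick v24 -> 36
v28: WRITE a=37  (a history now [(1, 16), (12, 1), (23, 23), (28, 37)])
v29: WRITE b=24  (b history now [(5, 21), (17, 31), (19, 13), (20, 11), (27, 37), (29, 24)])
READ a @v20: history=[(1, 16), (12, 1), (23, 23), (28, 37)] -> pick v12 -> 1
v30: WRITE c=35  (c history now [(8, 45), (9, 41), (21, 5), (22, 42), (30, 35)])
Read results in order: ['NONE', 'NONE', '19', 'NONE', 'NONE', 'NONE', '23', '19', '41', '23', '36', '1']
NONE count = 5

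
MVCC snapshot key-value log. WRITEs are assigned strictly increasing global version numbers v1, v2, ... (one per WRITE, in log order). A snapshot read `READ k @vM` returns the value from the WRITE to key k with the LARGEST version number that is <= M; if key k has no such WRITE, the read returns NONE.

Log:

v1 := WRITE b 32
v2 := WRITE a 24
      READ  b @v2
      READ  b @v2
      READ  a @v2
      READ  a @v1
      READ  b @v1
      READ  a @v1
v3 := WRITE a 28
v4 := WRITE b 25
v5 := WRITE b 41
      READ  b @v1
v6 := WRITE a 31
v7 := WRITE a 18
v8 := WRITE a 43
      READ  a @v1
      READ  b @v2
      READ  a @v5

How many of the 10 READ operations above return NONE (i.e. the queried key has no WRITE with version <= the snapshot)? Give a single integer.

Answer: 3

Derivation:
v1: WRITE b=32  (b history now [(1, 32)])
v2: WRITE a=24  (a history now [(2, 24)])
READ b @v2: history=[(1, 32)] -> pick v1 -> 32
READ b @v2: history=[(1, 32)] -> pick v1 -> 32
READ a @v2: history=[(2, 24)] -> pick v2 -> 24
READ a @v1: history=[(2, 24)] -> no version <= 1 -> NONE
READ b @v1: history=[(1, 32)] -> pick v1 -> 32
READ a @v1: history=[(2, 24)] -> no version <= 1 -> NONE
v3: WRITE a=28  (a history now [(2, 24), (3, 28)])
v4: WRITE b=25  (b history now [(1, 32), (4, 25)])
v5: WRITE b=41  (b history now [(1, 32), (4, 25), (5, 41)])
READ b @v1: history=[(1, 32), (4, 25), (5, 41)] -> pick v1 -> 32
v6: WRITE a=31  (a history now [(2, 24), (3, 28), (6, 31)])
v7: WRITE a=18  (a history now [(2, 24), (3, 28), (6, 31), (7, 18)])
v8: WRITE a=43  (a history now [(2, 24), (3, 28), (6, 31), (7, 18), (8, 43)])
READ a @v1: history=[(2, 24), (3, 28), (6, 31), (7, 18), (8, 43)] -> no version <= 1 -> NONE
READ b @v2: history=[(1, 32), (4, 25), (5, 41)] -> pick v1 -> 32
READ a @v5: history=[(2, 24), (3, 28), (6, 31), (7, 18), (8, 43)] -> pick v3 -> 28
Read results in order: ['32', '32', '24', 'NONE', '32', 'NONE', '32', 'NONE', '32', '28']
NONE count = 3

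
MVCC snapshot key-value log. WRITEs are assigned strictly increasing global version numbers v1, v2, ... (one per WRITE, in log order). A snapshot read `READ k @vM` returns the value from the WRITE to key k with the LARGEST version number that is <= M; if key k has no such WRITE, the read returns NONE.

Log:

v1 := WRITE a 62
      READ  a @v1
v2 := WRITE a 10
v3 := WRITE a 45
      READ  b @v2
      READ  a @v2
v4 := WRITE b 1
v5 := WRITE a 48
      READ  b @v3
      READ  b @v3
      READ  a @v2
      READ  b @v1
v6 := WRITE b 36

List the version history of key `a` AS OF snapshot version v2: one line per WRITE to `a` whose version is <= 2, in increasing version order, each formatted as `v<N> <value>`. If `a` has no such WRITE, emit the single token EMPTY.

Answer: v1 62
v2 10

Derivation:
Scan writes for key=a with version <= 2:
  v1 WRITE a 62 -> keep
  v2 WRITE a 10 -> keep
  v3 WRITE a 45 -> drop (> snap)
  v4 WRITE b 1 -> skip
  v5 WRITE a 48 -> drop (> snap)
  v6 WRITE b 36 -> skip
Collected: [(1, 62), (2, 10)]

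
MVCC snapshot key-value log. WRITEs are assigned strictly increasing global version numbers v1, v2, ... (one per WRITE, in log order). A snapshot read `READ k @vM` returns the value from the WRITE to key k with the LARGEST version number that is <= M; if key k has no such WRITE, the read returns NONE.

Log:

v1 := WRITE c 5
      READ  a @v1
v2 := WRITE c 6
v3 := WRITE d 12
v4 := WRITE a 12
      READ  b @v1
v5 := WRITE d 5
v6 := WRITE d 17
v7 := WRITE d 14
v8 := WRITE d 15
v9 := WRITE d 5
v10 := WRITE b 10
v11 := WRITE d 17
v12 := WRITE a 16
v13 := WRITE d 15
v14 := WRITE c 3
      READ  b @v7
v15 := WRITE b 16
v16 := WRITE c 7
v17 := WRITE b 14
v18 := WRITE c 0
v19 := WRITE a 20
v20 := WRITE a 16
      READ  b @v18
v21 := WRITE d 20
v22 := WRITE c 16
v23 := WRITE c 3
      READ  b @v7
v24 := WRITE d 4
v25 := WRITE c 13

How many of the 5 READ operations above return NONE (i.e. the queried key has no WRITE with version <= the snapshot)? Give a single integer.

v1: WRITE c=5  (c history now [(1, 5)])
READ a @v1: history=[] -> no version <= 1 -> NONE
v2: WRITE c=6  (c history now [(1, 5), (2, 6)])
v3: WRITE d=12  (d history now [(3, 12)])
v4: WRITE a=12  (a history now [(4, 12)])
READ b @v1: history=[] -> no version <= 1 -> NONE
v5: WRITE d=5  (d history now [(3, 12), (5, 5)])
v6: WRITE d=17  (d history now [(3, 12), (5, 5), (6, 17)])
v7: WRITE d=14  (d history now [(3, 12), (5, 5), (6, 17), (7, 14)])
v8: WRITE d=15  (d history now [(3, 12), (5, 5), (6, 17), (7, 14), (8, 15)])
v9: WRITE d=5  (d history now [(3, 12), (5, 5), (6, 17), (7, 14), (8, 15), (9, 5)])
v10: WRITE b=10  (b history now [(10, 10)])
v11: WRITE d=17  (d history now [(3, 12), (5, 5), (6, 17), (7, 14), (8, 15), (9, 5), (11, 17)])
v12: WRITE a=16  (a history now [(4, 12), (12, 16)])
v13: WRITE d=15  (d history now [(3, 12), (5, 5), (6, 17), (7, 14), (8, 15), (9, 5), (11, 17), (13, 15)])
v14: WRITE c=3  (c history now [(1, 5), (2, 6), (14, 3)])
READ b @v7: history=[(10, 10)] -> no version <= 7 -> NONE
v15: WRITE b=16  (b history now [(10, 10), (15, 16)])
v16: WRITE c=7  (c history now [(1, 5), (2, 6), (14, 3), (16, 7)])
v17: WRITE b=14  (b history now [(10, 10), (15, 16), (17, 14)])
v18: WRITE c=0  (c history now [(1, 5), (2, 6), (14, 3), (16, 7), (18, 0)])
v19: WRITE a=20  (a history now [(4, 12), (12, 16), (19, 20)])
v20: WRITE a=16  (a history now [(4, 12), (12, 16), (19, 20), (20, 16)])
READ b @v18: history=[(10, 10), (15, 16), (17, 14)] -> pick v17 -> 14
v21: WRITE d=20  (d history now [(3, 12), (5, 5), (6, 17), (7, 14), (8, 15), (9, 5), (11, 17), (13, 15), (21, 20)])
v22: WRITE c=16  (c history now [(1, 5), (2, 6), (14, 3), (16, 7), (18, 0), (22, 16)])
v23: WRITE c=3  (c history now [(1, 5), (2, 6), (14, 3), (16, 7), (18, 0), (22, 16), (23, 3)])
READ b @v7: history=[(10, 10), (15, 16), (17, 14)] -> no version <= 7 -> NONE
v24: WRITE d=4  (d history now [(3, 12), (5, 5), (6, 17), (7, 14), (8, 15), (9, 5), (11, 17), (13, 15), (21, 20), (24, 4)])
v25: WRITE c=13  (c history now [(1, 5), (2, 6), (14, 3), (16, 7), (18, 0), (22, 16), (23, 3), (25, 13)])
Read results in order: ['NONE', 'NONE', 'NONE', '14', 'NONE']
NONE count = 4

Answer: 4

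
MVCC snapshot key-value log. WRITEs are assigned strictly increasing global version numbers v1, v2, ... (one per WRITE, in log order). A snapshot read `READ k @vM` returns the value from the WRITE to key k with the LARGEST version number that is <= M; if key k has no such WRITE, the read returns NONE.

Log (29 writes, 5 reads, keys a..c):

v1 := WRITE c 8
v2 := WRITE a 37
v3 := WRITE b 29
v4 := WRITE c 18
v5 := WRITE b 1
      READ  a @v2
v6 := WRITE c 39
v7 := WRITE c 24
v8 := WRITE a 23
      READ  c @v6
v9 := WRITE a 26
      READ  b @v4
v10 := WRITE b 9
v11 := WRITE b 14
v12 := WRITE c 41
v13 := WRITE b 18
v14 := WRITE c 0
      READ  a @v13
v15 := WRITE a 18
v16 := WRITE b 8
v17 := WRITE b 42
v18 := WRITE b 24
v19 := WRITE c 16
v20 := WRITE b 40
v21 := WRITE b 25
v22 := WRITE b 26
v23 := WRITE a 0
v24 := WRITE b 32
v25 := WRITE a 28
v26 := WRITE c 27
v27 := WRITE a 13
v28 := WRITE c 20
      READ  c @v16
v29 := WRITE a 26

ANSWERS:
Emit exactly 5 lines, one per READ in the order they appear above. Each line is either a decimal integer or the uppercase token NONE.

Answer: 37
39
29
26
0

Derivation:
v1: WRITE c=8  (c history now [(1, 8)])
v2: WRITE a=37  (a history now [(2, 37)])
v3: WRITE b=29  (b history now [(3, 29)])
v4: WRITE c=18  (c history now [(1, 8), (4, 18)])
v5: WRITE b=1  (b history now [(3, 29), (5, 1)])
READ a @v2: history=[(2, 37)] -> pick v2 -> 37
v6: WRITE c=39  (c history now [(1, 8), (4, 18), (6, 39)])
v7: WRITE c=24  (c history now [(1, 8), (4, 18), (6, 39), (7, 24)])
v8: WRITE a=23  (a history now [(2, 37), (8, 23)])
READ c @v6: history=[(1, 8), (4, 18), (6, 39), (7, 24)] -> pick v6 -> 39
v9: WRITE a=26  (a history now [(2, 37), (8, 23), (9, 26)])
READ b @v4: history=[(3, 29), (5, 1)] -> pick v3 -> 29
v10: WRITE b=9  (b history now [(3, 29), (5, 1), (10, 9)])
v11: WRITE b=14  (b history now [(3, 29), (5, 1), (10, 9), (11, 14)])
v12: WRITE c=41  (c history now [(1, 8), (4, 18), (6, 39), (7, 24), (12, 41)])
v13: WRITE b=18  (b history now [(3, 29), (5, 1), (10, 9), (11, 14), (13, 18)])
v14: WRITE c=0  (c history now [(1, 8), (4, 18), (6, 39), (7, 24), (12, 41), (14, 0)])
READ a @v13: history=[(2, 37), (8, 23), (9, 26)] -> pick v9 -> 26
v15: WRITE a=18  (a history now [(2, 37), (8, 23), (9, 26), (15, 18)])
v16: WRITE b=8  (b history now [(3, 29), (5, 1), (10, 9), (11, 14), (13, 18), (16, 8)])
v17: WRITE b=42  (b history now [(3, 29), (5, 1), (10, 9), (11, 14), (13, 18), (16, 8), (17, 42)])
v18: WRITE b=24  (b history now [(3, 29), (5, 1), (10, 9), (11, 14), (13, 18), (16, 8), (17, 42), (18, 24)])
v19: WRITE c=16  (c history now [(1, 8), (4, 18), (6, 39), (7, 24), (12, 41), (14, 0), (19, 16)])
v20: WRITE b=40  (b history now [(3, 29), (5, 1), (10, 9), (11, 14), (13, 18), (16, 8), (17, 42), (18, 24), (20, 40)])
v21: WRITE b=25  (b history now [(3, 29), (5, 1), (10, 9), (11, 14), (13, 18), (16, 8), (17, 42), (18, 24), (20, 40), (21, 25)])
v22: WRITE b=26  (b history now [(3, 29), (5, 1), (10, 9), (11, 14), (13, 18), (16, 8), (17, 42), (18, 24), (20, 40), (21, 25), (22, 26)])
v23: WRITE a=0  (a history now [(2, 37), (8, 23), (9, 26), (15, 18), (23, 0)])
v24: WRITE b=32  (b history now [(3, 29), (5, 1), (10, 9), (11, 14), (13, 18), (16, 8), (17, 42), (18, 24), (20, 40), (21, 25), (22, 26), (24, 32)])
v25: WRITE a=28  (a history now [(2, 37), (8, 23), (9, 26), (15, 18), (23, 0), (25, 28)])
v26: WRITE c=27  (c history now [(1, 8), (4, 18), (6, 39), (7, 24), (12, 41), (14, 0), (19, 16), (26, 27)])
v27: WRITE a=13  (a history now [(2, 37), (8, 23), (9, 26), (15, 18), (23, 0), (25, 28), (27, 13)])
v28: WRITE c=20  (c history now [(1, 8), (4, 18), (6, 39), (7, 24), (12, 41), (14, 0), (19, 16), (26, 27), (28, 20)])
READ c @v16: history=[(1, 8), (4, 18), (6, 39), (7, 24), (12, 41), (14, 0), (19, 16), (26, 27), (28, 20)] -> pick v14 -> 0
v29: WRITE a=26  (a history now [(2, 37), (8, 23), (9, 26), (15, 18), (23, 0), (25, 28), (27, 13), (29, 26)])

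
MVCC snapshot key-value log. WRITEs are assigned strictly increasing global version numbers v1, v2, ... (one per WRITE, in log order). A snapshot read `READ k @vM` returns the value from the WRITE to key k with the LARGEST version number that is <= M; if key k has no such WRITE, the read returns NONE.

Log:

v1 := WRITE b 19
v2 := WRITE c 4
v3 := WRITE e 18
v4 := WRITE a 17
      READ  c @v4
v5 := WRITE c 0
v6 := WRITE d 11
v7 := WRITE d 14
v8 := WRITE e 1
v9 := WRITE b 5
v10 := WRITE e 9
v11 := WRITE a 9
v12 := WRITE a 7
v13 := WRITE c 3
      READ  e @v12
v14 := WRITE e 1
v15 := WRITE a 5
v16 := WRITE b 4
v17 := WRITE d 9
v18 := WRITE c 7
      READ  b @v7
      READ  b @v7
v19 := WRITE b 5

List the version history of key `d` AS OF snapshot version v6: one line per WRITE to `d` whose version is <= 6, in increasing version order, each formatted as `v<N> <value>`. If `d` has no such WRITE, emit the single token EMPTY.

Scan writes for key=d with version <= 6:
  v1 WRITE b 19 -> skip
  v2 WRITE c 4 -> skip
  v3 WRITE e 18 -> skip
  v4 WRITE a 17 -> skip
  v5 WRITE c 0 -> skip
  v6 WRITE d 11 -> keep
  v7 WRITE d 14 -> drop (> snap)
  v8 WRITE e 1 -> skip
  v9 WRITE b 5 -> skip
  v10 WRITE e 9 -> skip
  v11 WRITE a 9 -> skip
  v12 WRITE a 7 -> skip
  v13 WRITE c 3 -> skip
  v14 WRITE e 1 -> skip
  v15 WRITE a 5 -> skip
  v16 WRITE b 4 -> skip
  v17 WRITE d 9 -> drop (> snap)
  v18 WRITE c 7 -> skip
  v19 WRITE b 5 -> skip
Collected: [(6, 11)]

Answer: v6 11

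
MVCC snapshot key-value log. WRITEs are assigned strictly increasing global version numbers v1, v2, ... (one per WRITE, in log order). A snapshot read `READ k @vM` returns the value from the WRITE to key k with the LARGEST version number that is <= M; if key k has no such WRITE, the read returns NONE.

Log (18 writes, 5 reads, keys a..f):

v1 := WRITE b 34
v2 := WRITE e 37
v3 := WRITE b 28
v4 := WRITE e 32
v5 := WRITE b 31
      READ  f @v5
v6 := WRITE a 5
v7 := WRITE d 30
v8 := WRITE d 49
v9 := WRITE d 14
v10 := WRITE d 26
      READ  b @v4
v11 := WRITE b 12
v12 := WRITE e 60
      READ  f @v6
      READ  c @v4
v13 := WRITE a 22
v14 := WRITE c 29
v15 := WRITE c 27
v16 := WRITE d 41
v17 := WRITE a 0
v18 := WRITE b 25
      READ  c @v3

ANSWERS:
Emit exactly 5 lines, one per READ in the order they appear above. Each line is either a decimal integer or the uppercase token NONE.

Answer: NONE
28
NONE
NONE
NONE

Derivation:
v1: WRITE b=34  (b history now [(1, 34)])
v2: WRITE e=37  (e history now [(2, 37)])
v3: WRITE b=28  (b history now [(1, 34), (3, 28)])
v4: WRITE e=32  (e history now [(2, 37), (4, 32)])
v5: WRITE b=31  (b history now [(1, 34), (3, 28), (5, 31)])
READ f @v5: history=[] -> no version <= 5 -> NONE
v6: WRITE a=5  (a history now [(6, 5)])
v7: WRITE d=30  (d history now [(7, 30)])
v8: WRITE d=49  (d history now [(7, 30), (8, 49)])
v9: WRITE d=14  (d history now [(7, 30), (8, 49), (9, 14)])
v10: WRITE d=26  (d history now [(7, 30), (8, 49), (9, 14), (10, 26)])
READ b @v4: history=[(1, 34), (3, 28), (5, 31)] -> pick v3 -> 28
v11: WRITE b=12  (b history now [(1, 34), (3, 28), (5, 31), (11, 12)])
v12: WRITE e=60  (e history now [(2, 37), (4, 32), (12, 60)])
READ f @v6: history=[] -> no version <= 6 -> NONE
READ c @v4: history=[] -> no version <= 4 -> NONE
v13: WRITE a=22  (a history now [(6, 5), (13, 22)])
v14: WRITE c=29  (c history now [(14, 29)])
v15: WRITE c=27  (c history now [(14, 29), (15, 27)])
v16: WRITE d=41  (d history now [(7, 30), (8, 49), (9, 14), (10, 26), (16, 41)])
v17: WRITE a=0  (a history now [(6, 5), (13, 22), (17, 0)])
v18: WRITE b=25  (b history now [(1, 34), (3, 28), (5, 31), (11, 12), (18, 25)])
READ c @v3: history=[(14, 29), (15, 27)] -> no version <= 3 -> NONE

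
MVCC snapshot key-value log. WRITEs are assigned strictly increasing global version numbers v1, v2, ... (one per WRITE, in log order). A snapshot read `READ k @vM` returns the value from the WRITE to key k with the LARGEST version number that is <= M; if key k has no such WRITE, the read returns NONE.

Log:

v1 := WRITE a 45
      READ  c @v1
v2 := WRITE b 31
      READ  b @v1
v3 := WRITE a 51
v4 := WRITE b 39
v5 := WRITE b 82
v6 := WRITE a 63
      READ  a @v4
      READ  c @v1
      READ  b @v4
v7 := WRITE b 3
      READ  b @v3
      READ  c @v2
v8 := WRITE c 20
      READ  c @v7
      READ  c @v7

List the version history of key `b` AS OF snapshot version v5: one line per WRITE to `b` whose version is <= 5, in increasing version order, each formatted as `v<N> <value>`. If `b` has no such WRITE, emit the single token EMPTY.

Answer: v2 31
v4 39
v5 82

Derivation:
Scan writes for key=b with version <= 5:
  v1 WRITE a 45 -> skip
  v2 WRITE b 31 -> keep
  v3 WRITE a 51 -> skip
  v4 WRITE b 39 -> keep
  v5 WRITE b 82 -> keep
  v6 WRITE a 63 -> skip
  v7 WRITE b 3 -> drop (> snap)
  v8 WRITE c 20 -> skip
Collected: [(2, 31), (4, 39), (5, 82)]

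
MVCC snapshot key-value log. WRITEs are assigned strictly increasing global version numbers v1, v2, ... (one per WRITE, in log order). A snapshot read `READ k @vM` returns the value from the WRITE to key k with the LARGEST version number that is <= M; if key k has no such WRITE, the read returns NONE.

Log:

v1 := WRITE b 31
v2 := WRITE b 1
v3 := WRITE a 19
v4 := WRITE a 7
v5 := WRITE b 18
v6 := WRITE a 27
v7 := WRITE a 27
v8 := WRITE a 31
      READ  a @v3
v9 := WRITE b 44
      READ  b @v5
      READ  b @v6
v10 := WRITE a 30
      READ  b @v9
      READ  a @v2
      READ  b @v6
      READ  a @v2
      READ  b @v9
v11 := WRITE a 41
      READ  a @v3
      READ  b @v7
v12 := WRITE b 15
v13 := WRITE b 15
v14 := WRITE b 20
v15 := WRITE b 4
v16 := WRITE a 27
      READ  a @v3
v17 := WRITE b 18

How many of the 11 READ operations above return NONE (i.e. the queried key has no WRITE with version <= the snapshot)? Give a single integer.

Answer: 2

Derivation:
v1: WRITE b=31  (b history now [(1, 31)])
v2: WRITE b=1  (b history now [(1, 31), (2, 1)])
v3: WRITE a=19  (a history now [(3, 19)])
v4: WRITE a=7  (a history now [(3, 19), (4, 7)])
v5: WRITE b=18  (b history now [(1, 31), (2, 1), (5, 18)])
v6: WRITE a=27  (a history now [(3, 19), (4, 7), (6, 27)])
v7: WRITE a=27  (a history now [(3, 19), (4, 7), (6, 27), (7, 27)])
v8: WRITE a=31  (a history now [(3, 19), (4, 7), (6, 27), (7, 27), (8, 31)])
READ a @v3: history=[(3, 19), (4, 7), (6, 27), (7, 27), (8, 31)] -> pick v3 -> 19
v9: WRITE b=44  (b history now [(1, 31), (2, 1), (5, 18), (9, 44)])
READ b @v5: history=[(1, 31), (2, 1), (5, 18), (9, 44)] -> pick v5 -> 18
READ b @v6: history=[(1, 31), (2, 1), (5, 18), (9, 44)] -> pick v5 -> 18
v10: WRITE a=30  (a history now [(3, 19), (4, 7), (6, 27), (7, 27), (8, 31), (10, 30)])
READ b @v9: history=[(1, 31), (2, 1), (5, 18), (9, 44)] -> pick v9 -> 44
READ a @v2: history=[(3, 19), (4, 7), (6, 27), (7, 27), (8, 31), (10, 30)] -> no version <= 2 -> NONE
READ b @v6: history=[(1, 31), (2, 1), (5, 18), (9, 44)] -> pick v5 -> 18
READ a @v2: history=[(3, 19), (4, 7), (6, 27), (7, 27), (8, 31), (10, 30)] -> no version <= 2 -> NONE
READ b @v9: history=[(1, 31), (2, 1), (5, 18), (9, 44)] -> pick v9 -> 44
v11: WRITE a=41  (a history now [(3, 19), (4, 7), (6, 27), (7, 27), (8, 31), (10, 30), (11, 41)])
READ a @v3: history=[(3, 19), (4, 7), (6, 27), (7, 27), (8, 31), (10, 30), (11, 41)] -> pick v3 -> 19
READ b @v7: history=[(1, 31), (2, 1), (5, 18), (9, 44)] -> pick v5 -> 18
v12: WRITE b=15  (b history now [(1, 31), (2, 1), (5, 18), (9, 44), (12, 15)])
v13: WRITE b=15  (b history now [(1, 31), (2, 1), (5, 18), (9, 44), (12, 15), (13, 15)])
v14: WRITE b=20  (b history now [(1, 31), (2, 1), (5, 18), (9, 44), (12, 15), (13, 15), (14, 20)])
v15: WRITE b=4  (b history now [(1, 31), (2, 1), (5, 18), (9, 44), (12, 15), (13, 15), (14, 20), (15, 4)])
v16: WRITE a=27  (a history now [(3, 19), (4, 7), (6, 27), (7, 27), (8, 31), (10, 30), (11, 41), (16, 27)])
READ a @v3: history=[(3, 19), (4, 7), (6, 27), (7, 27), (8, 31), (10, 30), (11, 41), (16, 27)] -> pick v3 -> 19
v17: WRITE b=18  (b history now [(1, 31), (2, 1), (5, 18), (9, 44), (12, 15), (13, 15), (14, 20), (15, 4), (17, 18)])
Read results in order: ['19', '18', '18', '44', 'NONE', '18', 'NONE', '44', '19', '18', '19']
NONE count = 2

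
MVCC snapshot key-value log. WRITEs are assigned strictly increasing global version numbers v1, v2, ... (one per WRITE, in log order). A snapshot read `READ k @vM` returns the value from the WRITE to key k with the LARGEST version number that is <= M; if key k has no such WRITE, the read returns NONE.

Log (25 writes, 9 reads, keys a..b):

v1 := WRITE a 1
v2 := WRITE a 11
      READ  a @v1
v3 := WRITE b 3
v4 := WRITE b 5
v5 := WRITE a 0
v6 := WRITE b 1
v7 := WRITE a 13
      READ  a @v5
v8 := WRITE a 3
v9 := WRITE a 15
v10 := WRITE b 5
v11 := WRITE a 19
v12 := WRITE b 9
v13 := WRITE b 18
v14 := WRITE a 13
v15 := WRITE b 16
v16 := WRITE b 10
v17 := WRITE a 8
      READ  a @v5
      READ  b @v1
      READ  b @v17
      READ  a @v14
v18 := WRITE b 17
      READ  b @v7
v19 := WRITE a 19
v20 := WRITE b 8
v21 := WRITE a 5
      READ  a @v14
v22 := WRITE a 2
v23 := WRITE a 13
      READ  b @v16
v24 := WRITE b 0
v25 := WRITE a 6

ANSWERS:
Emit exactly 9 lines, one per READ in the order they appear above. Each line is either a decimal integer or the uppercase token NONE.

Answer: 1
0
0
NONE
10
13
1
13
10

Derivation:
v1: WRITE a=1  (a history now [(1, 1)])
v2: WRITE a=11  (a history now [(1, 1), (2, 11)])
READ a @v1: history=[(1, 1), (2, 11)] -> pick v1 -> 1
v3: WRITE b=3  (b history now [(3, 3)])
v4: WRITE b=5  (b history now [(3, 3), (4, 5)])
v5: WRITE a=0  (a history now [(1, 1), (2, 11), (5, 0)])
v6: WRITE b=1  (b history now [(3, 3), (4, 5), (6, 1)])
v7: WRITE a=13  (a history now [(1, 1), (2, 11), (5, 0), (7, 13)])
READ a @v5: history=[(1, 1), (2, 11), (5, 0), (7, 13)] -> pick v5 -> 0
v8: WRITE a=3  (a history now [(1, 1), (2, 11), (5, 0), (7, 13), (8, 3)])
v9: WRITE a=15  (a history now [(1, 1), (2, 11), (5, 0), (7, 13), (8, 3), (9, 15)])
v10: WRITE b=5  (b history now [(3, 3), (4, 5), (6, 1), (10, 5)])
v11: WRITE a=19  (a history now [(1, 1), (2, 11), (5, 0), (7, 13), (8, 3), (9, 15), (11, 19)])
v12: WRITE b=9  (b history now [(3, 3), (4, 5), (6, 1), (10, 5), (12, 9)])
v13: WRITE b=18  (b history now [(3, 3), (4, 5), (6, 1), (10, 5), (12, 9), (13, 18)])
v14: WRITE a=13  (a history now [(1, 1), (2, 11), (5, 0), (7, 13), (8, 3), (9, 15), (11, 19), (14, 13)])
v15: WRITE b=16  (b history now [(3, 3), (4, 5), (6, 1), (10, 5), (12, 9), (13, 18), (15, 16)])
v16: WRITE b=10  (b history now [(3, 3), (4, 5), (6, 1), (10, 5), (12, 9), (13, 18), (15, 16), (16, 10)])
v17: WRITE a=8  (a history now [(1, 1), (2, 11), (5, 0), (7, 13), (8, 3), (9, 15), (11, 19), (14, 13), (17, 8)])
READ a @v5: history=[(1, 1), (2, 11), (5, 0), (7, 13), (8, 3), (9, 15), (11, 19), (14, 13), (17, 8)] -> pick v5 -> 0
READ b @v1: history=[(3, 3), (4, 5), (6, 1), (10, 5), (12, 9), (13, 18), (15, 16), (16, 10)] -> no version <= 1 -> NONE
READ b @v17: history=[(3, 3), (4, 5), (6, 1), (10, 5), (12, 9), (13, 18), (15, 16), (16, 10)] -> pick v16 -> 10
READ a @v14: history=[(1, 1), (2, 11), (5, 0), (7, 13), (8, 3), (9, 15), (11, 19), (14, 13), (17, 8)] -> pick v14 -> 13
v18: WRITE b=17  (b history now [(3, 3), (4, 5), (6, 1), (10, 5), (12, 9), (13, 18), (15, 16), (16, 10), (18, 17)])
READ b @v7: history=[(3, 3), (4, 5), (6, 1), (10, 5), (12, 9), (13, 18), (15, 16), (16, 10), (18, 17)] -> pick v6 -> 1
v19: WRITE a=19  (a history now [(1, 1), (2, 11), (5, 0), (7, 13), (8, 3), (9, 15), (11, 19), (14, 13), (17, 8), (19, 19)])
v20: WRITE b=8  (b history now [(3, 3), (4, 5), (6, 1), (10, 5), (12, 9), (13, 18), (15, 16), (16, 10), (18, 17), (20, 8)])
v21: WRITE a=5  (a history now [(1, 1), (2, 11), (5, 0), (7, 13), (8, 3), (9, 15), (11, 19), (14, 13), (17, 8), (19, 19), (21, 5)])
READ a @v14: history=[(1, 1), (2, 11), (5, 0), (7, 13), (8, 3), (9, 15), (11, 19), (14, 13), (17, 8), (19, 19), (21, 5)] -> pick v14 -> 13
v22: WRITE a=2  (a history now [(1, 1), (2, 11), (5, 0), (7, 13), (8, 3), (9, 15), (11, 19), (14, 13), (17, 8), (19, 19), (21, 5), (22, 2)])
v23: WRITE a=13  (a history now [(1, 1), (2, 11), (5, 0), (7, 13), (8, 3), (9, 15), (11, 19), (14, 13), (17, 8), (19, 19), (21, 5), (22, 2), (23, 13)])
READ b @v16: history=[(3, 3), (4, 5), (6, 1), (10, 5), (12, 9), (13, 18), (15, 16), (16, 10), (18, 17), (20, 8)] -> pick v16 -> 10
v24: WRITE b=0  (b history now [(3, 3), (4, 5), (6, 1), (10, 5), (12, 9), (13, 18), (15, 16), (16, 10), (18, 17), (20, 8), (24, 0)])
v25: WRITE a=6  (a history now [(1, 1), (2, 11), (5, 0), (7, 13), (8, 3), (9, 15), (11, 19), (14, 13), (17, 8), (19, 19), (21, 5), (22, 2), (23, 13), (25, 6)])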